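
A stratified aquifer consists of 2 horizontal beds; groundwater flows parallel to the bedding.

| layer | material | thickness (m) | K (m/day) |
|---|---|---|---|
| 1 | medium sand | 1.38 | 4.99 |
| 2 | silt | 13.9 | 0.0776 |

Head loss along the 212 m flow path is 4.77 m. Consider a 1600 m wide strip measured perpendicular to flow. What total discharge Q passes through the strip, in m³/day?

Flow is parallel to layering, so each bed carries its own Darcy discharge and the transmissivities add.
Σ(K_i·b_i) = 4.99×1.38 + 0.0776×13.9 = 7.965 m²/day.
Hydraulic gradient i = Δh / L = 4.77 / 212 = 0.02250.
Q = Σ(K_i·b_i) · W · i = 7.965 × 1600 × 0.02250 = 286.7 m³/day.

287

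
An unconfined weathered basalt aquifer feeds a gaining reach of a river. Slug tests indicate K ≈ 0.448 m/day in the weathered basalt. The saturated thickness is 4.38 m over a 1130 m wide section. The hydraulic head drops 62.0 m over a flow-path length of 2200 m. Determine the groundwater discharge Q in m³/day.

Cross-sectional area A = 1130 × 4.38 = 4949 m².
Hydraulic gradient i = Δh / L = 62.0 / 2200 = 0.02818.
Darcy's law: Q = K · A · i = 0.4480 × 4949 × 0.02818 = 62.49 m³/day.

62.5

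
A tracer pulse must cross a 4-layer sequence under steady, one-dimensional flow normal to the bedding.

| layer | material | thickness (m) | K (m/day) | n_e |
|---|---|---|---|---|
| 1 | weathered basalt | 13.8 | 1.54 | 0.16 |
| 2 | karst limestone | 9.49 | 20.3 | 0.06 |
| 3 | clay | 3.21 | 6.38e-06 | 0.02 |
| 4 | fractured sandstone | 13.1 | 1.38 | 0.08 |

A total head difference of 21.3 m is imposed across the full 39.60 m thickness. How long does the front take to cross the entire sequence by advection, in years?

252

With flow normal to the layers, continuity requires the same specific discharge q through every layer.
Σ(b_i/K_i) = 13.8/1.54 + 9.49/20.3 + 3.21/6.38e-06 + 13.1/1.38 = 5.032e+05 d.
q = Δh / Σ(b_i/K_i) = 21.3 / 5.032e+05 = 4.233e-05 m/day.
In each layer the seepage velocity is v_i = q/n_i, so the layer transit time is t_i = b_i·n_i / q:
  layer 1 (weathered basalt): t_1 = 13.8 × 0.16 / 4.233e-05 = 52158 d
  layer 2 (karst limestone): t_2 = 9.49 × 0.06 / 4.233e-05 = 13451 d
  layer 3 (clay): t_3 = 3.21 × 0.02 / 4.233e-05 = 1517 d
  layer 4 (fractured sandstone): t_4 = 13.1 × 0.08 / 4.233e-05 = 24756 d
Total t = Σ t_i = 91881 days = 251.6 years.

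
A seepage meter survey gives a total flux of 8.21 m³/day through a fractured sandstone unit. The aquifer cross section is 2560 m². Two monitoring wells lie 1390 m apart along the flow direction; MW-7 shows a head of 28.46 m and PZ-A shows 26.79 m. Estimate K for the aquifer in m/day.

2.67

Hydraulic gradient i = (28.46 − 26.79) / 1390 = 1.67 / 1390 = 0.001201.
From Q = K·A·i, K = Q / (A·i) = 8.21 / (2560 × 0.001201) = 2.669 m/day.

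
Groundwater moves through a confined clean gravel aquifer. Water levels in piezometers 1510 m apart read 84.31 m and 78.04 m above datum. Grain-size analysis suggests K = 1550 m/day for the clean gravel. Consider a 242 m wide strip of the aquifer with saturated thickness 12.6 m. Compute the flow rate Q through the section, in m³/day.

Cross-sectional area A = 242 × 12.6 = 3049 m².
Hydraulic gradient i = (84.31 − 78.04) / 1510 = 6.27 / 1510 = 0.004152.
Darcy's law: Q = K · A · i = 1550 × 3049 × 0.004152 = 19625 m³/day.

19600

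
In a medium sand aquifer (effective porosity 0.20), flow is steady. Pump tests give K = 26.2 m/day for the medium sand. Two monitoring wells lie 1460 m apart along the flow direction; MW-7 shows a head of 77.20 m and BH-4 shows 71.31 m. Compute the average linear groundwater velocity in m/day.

Hydraulic gradient i = (77.20 − 71.31) / 1460 = 5.89 / 1460 = 0.004034.
Darcy flux q = K · i = 26.20 × 0.004034 = 0.1057 m/day.
Seepage velocity v = q / n_e = 0.1057 / 0.20 = 0.5285 m/day.

0.528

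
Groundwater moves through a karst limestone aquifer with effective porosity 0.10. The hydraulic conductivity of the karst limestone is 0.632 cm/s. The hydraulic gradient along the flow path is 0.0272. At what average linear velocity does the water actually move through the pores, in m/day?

Convert K: 0.632 cm/s × 864 = 546.0 m/day.
Hydraulic gradient i = 0.0272.
Darcy flux q = K · i = 546.0 × 0.02720 = 14.85 m/day.
Seepage velocity v = q / n_e = 14.85 / 0.10 = 148.5 m/day.

149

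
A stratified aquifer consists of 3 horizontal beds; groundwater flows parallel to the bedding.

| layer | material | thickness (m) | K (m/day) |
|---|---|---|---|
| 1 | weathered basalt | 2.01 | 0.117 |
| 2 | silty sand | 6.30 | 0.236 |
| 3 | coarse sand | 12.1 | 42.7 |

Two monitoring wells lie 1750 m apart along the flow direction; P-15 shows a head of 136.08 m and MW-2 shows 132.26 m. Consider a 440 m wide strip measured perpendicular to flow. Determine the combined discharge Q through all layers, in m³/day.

Flow is parallel to layering, so each bed carries its own Darcy discharge and the transmissivities add.
Σ(K_i·b_i) = 0.117×2.01 + 0.236×6.30 + 42.7×12.1 = 518.4 m²/day.
Hydraulic gradient i = (136.08 − 132.26) / 1750 = 3.82 / 1750 = 0.002183.
Q = Σ(K_i·b_i) · W · i = 518.4 × 440 × 0.002183 = 497.9 m³/day.

498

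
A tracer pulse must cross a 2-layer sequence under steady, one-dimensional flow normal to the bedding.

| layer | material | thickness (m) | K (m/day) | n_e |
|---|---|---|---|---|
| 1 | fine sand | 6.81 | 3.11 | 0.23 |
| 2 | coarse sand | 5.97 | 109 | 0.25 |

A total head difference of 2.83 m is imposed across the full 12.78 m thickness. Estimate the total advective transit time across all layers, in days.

With flow normal to the layers, continuity requires the same specific discharge q through every layer.
Σ(b_i/K_i) = 6.81/3.11 + 5.97/109 = 2.244 d.
q = Δh / Σ(b_i/K_i) = 2.83 / 2.244 = 1.261 m/day.
In each layer the seepage velocity is v_i = q/n_i, so the layer transit time is t_i = b_i·n_i / q:
  layer 1 (fine sand): t_1 = 6.81 × 0.23 / 1.261 = 1.242 d
  layer 2 (coarse sand): t_2 = 5.97 × 0.25 / 1.261 = 1.184 d
Total t = Σ t_i = 2.426 days.

2.43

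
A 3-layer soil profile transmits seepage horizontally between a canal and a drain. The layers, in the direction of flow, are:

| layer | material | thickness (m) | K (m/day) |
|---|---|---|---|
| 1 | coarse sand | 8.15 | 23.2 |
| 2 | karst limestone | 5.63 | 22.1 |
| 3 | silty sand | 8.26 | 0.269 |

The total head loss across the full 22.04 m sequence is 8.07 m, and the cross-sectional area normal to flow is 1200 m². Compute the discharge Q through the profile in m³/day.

309

Flow is perpendicular to layering, so the layers act in series and the equivalent K is the thickness-weighted harmonic mean.
Total thickness L = 8.15 + 5.63 + 8.26 = 22.04 m.
Σ(b_i/K_i) = 8.15/23.2 + 5.63/22.1 + 8.26/0.269 = 31.31 d.
K_eq = L / Σ(b_i/K_i) = 22.04 / 31.31 = 0.7039 m/day.
Q = K_eq · A · (Δh/L) = 0.7039 × 1200 × (8.07/22.04) = 309.3 m³/day.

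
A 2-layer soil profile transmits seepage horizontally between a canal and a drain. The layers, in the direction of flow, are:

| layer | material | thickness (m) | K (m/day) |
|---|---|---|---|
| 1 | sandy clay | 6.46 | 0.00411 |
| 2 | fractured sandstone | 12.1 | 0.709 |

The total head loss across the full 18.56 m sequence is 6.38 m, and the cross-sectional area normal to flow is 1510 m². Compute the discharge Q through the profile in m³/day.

6.06

Flow is perpendicular to layering, so the layers act in series and the equivalent K is the thickness-weighted harmonic mean.
Total thickness L = 6.46 + 12.1 = 18.56 m.
Σ(b_i/K_i) = 6.46/0.00411 + 12.1/0.709 = 1589 d.
K_eq = L / Σ(b_i/K_i) = 18.56 / 1589 = 0.01168 m/day.
Q = K_eq · A · (Δh/L) = 0.01168 × 1510 × (6.38/18.56) = 6.063 m³/day.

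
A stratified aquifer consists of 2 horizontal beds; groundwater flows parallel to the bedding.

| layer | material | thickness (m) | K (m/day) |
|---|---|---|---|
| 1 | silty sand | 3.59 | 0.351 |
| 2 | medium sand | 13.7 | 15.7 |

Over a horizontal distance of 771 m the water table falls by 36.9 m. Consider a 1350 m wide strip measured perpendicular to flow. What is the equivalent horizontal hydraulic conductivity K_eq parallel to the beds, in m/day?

12.5

Flow is parallel to layering, so each bed carries its own Darcy discharge and the transmissivities add.
Σ(K_i·b_i) = 0.351×3.59 + 15.7×13.7 = 216.4 m²/day.
Total thickness b = 17.29 m, so K_eq = Σ(K_i·b_i)/b = 12.51 m/day.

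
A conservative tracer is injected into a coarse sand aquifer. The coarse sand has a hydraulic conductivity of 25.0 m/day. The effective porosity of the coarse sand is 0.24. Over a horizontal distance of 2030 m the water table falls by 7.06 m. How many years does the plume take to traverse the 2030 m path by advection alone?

Hydraulic gradient i = Δh / L = 7.06 / 2030 = 0.003478.
Darcy flux q = K · i = 25.00 × 0.003478 = 0.08695 m/day.
Seepage velocity v = q / n_e = 0.08695 / 0.24 = 0.3623 m/day.
Travel time t = L / v = 2030 / 0.3623 = 5603 days = 15.34 years.

15.3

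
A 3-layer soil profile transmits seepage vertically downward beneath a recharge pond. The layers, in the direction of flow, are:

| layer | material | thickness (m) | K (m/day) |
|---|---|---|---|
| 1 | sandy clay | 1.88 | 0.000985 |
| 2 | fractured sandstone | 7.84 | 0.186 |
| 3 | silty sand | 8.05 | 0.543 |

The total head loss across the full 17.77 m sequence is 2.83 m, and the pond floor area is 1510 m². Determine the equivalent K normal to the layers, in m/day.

0.00904

Flow is perpendicular to layering, so the layers act in series and the equivalent K is the thickness-weighted harmonic mean.
Total thickness L = 1.88 + 7.84 + 8.05 = 17.77 m.
Σ(b_i/K_i) = 1.88/0.000985 + 7.84/0.186 + 8.05/0.543 = 1966 d.
K_eq = L / Σ(b_i/K_i) = 17.77 / 1966 = 0.009040 m/day.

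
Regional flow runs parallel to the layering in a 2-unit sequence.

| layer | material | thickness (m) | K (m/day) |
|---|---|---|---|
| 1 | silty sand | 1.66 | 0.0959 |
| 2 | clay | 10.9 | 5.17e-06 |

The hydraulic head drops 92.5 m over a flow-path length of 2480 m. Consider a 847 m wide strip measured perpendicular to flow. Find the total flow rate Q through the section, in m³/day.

Flow is parallel to layering, so each bed carries its own Darcy discharge and the transmissivities add.
Σ(K_i·b_i) = 0.0959×1.66 + 5.17e-06×10.9 = 0.1593 m²/day.
Hydraulic gradient i = Δh / L = 92.5 / 2480 = 0.03730.
Q = Σ(K_i·b_i) · W · i = 0.1593 × 847 × 0.03730 = 5.031 m³/day.

5.03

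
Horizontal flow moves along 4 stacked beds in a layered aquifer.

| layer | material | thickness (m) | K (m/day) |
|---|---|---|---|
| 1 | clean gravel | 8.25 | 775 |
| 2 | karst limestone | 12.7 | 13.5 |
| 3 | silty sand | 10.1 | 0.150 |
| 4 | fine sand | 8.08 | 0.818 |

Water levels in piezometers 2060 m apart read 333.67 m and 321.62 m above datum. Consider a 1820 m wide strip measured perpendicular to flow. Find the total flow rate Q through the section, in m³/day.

Flow is parallel to layering, so each bed carries its own Darcy discharge and the transmissivities add.
Σ(K_i·b_i) = 775×8.25 + 13.5×12.7 + 0.150×10.1 + 0.818×8.08 = 6573 m²/day.
Hydraulic gradient i = (333.67 − 321.62) / 2060 = 12.05 / 2060 = 0.005850.
Q = Σ(K_i·b_i) · W · i = 6573 × 1820 × 0.005850 = 69980 m³/day.

70000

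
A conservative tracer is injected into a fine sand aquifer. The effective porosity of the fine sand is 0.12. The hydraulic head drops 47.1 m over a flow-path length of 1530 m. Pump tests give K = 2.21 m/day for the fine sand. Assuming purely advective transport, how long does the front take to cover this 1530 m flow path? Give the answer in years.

Hydraulic gradient i = Δh / L = 47.1 / 1530 = 0.03078.
Darcy flux q = K · i = 2.210 × 0.03078 = 0.06803 m/day.
Seepage velocity v = q / n_e = 0.06803 / 0.12 = 0.5669 m/day.
Travel time t = L / v = 1530 / 0.5669 = 2699 days = 7.389 years.

7.39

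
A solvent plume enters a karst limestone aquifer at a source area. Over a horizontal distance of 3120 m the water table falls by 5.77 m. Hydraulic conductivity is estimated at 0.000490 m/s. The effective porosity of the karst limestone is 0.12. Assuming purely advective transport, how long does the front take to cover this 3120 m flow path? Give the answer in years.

Convert K: 0.000490 m/s × 86400 = 42.34 m/day.
Hydraulic gradient i = Δh / L = 5.77 / 3120 = 0.001849.
Darcy flux q = K · i = 42.34 × 0.001849 = 0.07829 m/day.
Seepage velocity v = q / n_e = 0.07829 / 0.12 = 0.6525 m/day.
Travel time t = L / v = 3120 / 0.6525 = 4782 days = 13.09 years.

13.1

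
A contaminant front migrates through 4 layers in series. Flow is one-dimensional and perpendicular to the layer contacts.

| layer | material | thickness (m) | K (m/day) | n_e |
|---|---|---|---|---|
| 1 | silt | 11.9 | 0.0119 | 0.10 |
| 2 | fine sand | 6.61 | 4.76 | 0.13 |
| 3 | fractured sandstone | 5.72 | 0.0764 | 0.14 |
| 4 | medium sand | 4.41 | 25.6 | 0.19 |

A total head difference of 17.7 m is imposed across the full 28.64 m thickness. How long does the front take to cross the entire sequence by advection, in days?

With flow normal to the layers, continuity requires the same specific discharge q through every layer.
Σ(b_i/K_i) = 11.9/0.0119 + 6.61/4.76 + 5.72/0.0764 + 4.41/25.6 = 1076 d.
q = Δh / Σ(b_i/K_i) = 17.7 / 1076 = 0.01644 m/day.
In each layer the seepage velocity is v_i = q/n_i, so the layer transit time is t_i = b_i·n_i / q:
  layer 1 (silt): t_1 = 11.9 × 0.10 / 0.01644 = 72.37 d
  layer 2 (fine sand): t_2 = 6.61 × 0.13 / 0.01644 = 52.26 d
  layer 3 (fractured sandstone): t_3 = 5.72 × 0.14 / 0.01644 = 48.70 d
  layer 4 (medium sand): t_4 = 4.41 × 0.19 / 0.01644 = 50.96 d
Total t = Σ t_i = 224.3 days.

224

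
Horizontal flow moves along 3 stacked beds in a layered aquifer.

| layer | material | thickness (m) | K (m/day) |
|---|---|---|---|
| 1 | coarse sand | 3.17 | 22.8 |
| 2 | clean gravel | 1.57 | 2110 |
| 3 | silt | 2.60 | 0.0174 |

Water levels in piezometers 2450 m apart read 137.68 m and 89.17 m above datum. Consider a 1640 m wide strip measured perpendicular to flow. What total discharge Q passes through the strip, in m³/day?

Flow is parallel to layering, so each bed carries its own Darcy discharge and the transmissivities add.
Σ(K_i·b_i) = 22.8×3.17 + 2110×1.57 + 0.0174×2.60 = 3385 m²/day.
Hydraulic gradient i = (137.68 − 89.17) / 2450 = 48.51 / 2450 = 0.01980.
Q = Σ(K_i·b_i) · W · i = 3385 × 1640 × 0.01980 = 1.099e+05 m³/day.

110000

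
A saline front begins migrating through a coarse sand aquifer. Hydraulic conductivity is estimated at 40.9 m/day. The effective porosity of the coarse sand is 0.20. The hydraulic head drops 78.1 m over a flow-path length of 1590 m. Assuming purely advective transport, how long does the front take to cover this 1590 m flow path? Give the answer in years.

0.433

Hydraulic gradient i = Δh / L = 78.1 / 1590 = 0.04912.
Darcy flux q = K · i = 40.90 × 0.04912 = 2.009 m/day.
Seepage velocity v = q / n_e = 2.009 / 0.20 = 10.04 m/day.
Travel time t = L / v = 1590 / 10.04 = 158.3 days = 0.4334 years.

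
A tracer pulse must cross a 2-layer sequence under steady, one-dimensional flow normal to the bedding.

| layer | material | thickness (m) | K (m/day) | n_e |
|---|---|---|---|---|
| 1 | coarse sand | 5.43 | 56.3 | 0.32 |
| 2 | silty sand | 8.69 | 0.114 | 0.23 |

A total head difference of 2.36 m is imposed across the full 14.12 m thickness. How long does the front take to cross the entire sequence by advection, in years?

With flow normal to the layers, continuity requires the same specific discharge q through every layer.
Σ(b_i/K_i) = 5.43/56.3 + 8.69/0.114 = 76.32 d.
q = Δh / Σ(b_i/K_i) = 2.36 / 76.32 = 0.03092 m/day.
In each layer the seepage velocity is v_i = q/n_i, so the layer transit time is t_i = b_i·n_i / q:
  layer 1 (coarse sand): t_1 = 5.43 × 0.32 / 0.03092 = 56.20 d
  layer 2 (silty sand): t_2 = 8.69 × 0.23 / 0.03092 = 64.64 d
Total t = Σ t_i = 120.8 days = 0.3308 years.

0.331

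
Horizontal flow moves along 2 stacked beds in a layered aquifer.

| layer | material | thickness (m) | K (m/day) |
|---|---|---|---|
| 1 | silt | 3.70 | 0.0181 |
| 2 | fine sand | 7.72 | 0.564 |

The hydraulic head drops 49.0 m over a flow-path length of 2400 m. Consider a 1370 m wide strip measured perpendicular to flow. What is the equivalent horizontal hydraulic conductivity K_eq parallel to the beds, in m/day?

Flow is parallel to layering, so each bed carries its own Darcy discharge and the transmissivities add.
Σ(K_i·b_i) = 0.0181×3.70 + 0.564×7.72 = 4.421 m²/day.
Total thickness b = 11.42 m, so K_eq = Σ(K_i·b_i)/b = 0.3871 m/day.

0.387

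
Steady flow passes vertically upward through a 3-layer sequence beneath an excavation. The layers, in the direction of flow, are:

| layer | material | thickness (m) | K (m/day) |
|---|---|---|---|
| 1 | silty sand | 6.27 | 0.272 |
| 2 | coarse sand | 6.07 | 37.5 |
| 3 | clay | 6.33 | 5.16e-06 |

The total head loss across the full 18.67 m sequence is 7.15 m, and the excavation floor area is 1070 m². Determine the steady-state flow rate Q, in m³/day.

0.00624

Flow is perpendicular to layering, so the layers act in series and the equivalent K is the thickness-weighted harmonic mean.
Total thickness L = 6.27 + 6.07 + 6.33 = 18.67 m.
Σ(b_i/K_i) = 6.27/0.272 + 6.07/37.5 + 6.33/5.16e-06 = 1.227e+06 d.
K_eq = L / Σ(b_i/K_i) = 18.67 / 1.227e+06 = 1.522e-05 m/day.
Q = K_eq · A · (Δh/L) = 1.522e-05 × 1070 × (7.15/18.67) = 0.006236 m³/day.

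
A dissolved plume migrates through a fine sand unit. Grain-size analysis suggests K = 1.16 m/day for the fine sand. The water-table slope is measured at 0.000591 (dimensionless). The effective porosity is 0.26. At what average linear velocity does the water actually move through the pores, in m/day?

Hydraulic gradient i = 0.000591.
Darcy flux q = K · i = 1.160 × 0.0005910 = 0.0006856 m/day.
Seepage velocity v = q / n_e = 0.0006856 / 0.26 = 0.002637 m/day.

0.00264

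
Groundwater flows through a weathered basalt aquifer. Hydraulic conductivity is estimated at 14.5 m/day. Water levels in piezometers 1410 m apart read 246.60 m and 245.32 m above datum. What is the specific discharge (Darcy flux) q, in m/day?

0.0132

Hydraulic gradient i = (246.60 − 245.32) / 1410 = 1.28 / 1410 = 0.0009078.
Specific discharge q = K · i = 14.50 × 0.0009078 = 0.01316 m/day.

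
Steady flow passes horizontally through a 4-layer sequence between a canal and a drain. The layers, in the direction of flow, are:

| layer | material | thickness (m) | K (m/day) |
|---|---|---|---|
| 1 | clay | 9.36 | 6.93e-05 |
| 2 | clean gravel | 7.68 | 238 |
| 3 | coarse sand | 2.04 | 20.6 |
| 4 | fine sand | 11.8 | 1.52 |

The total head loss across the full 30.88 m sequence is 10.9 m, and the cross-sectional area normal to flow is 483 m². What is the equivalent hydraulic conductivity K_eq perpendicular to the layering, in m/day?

Flow is perpendicular to layering, so the layers act in series and the equivalent K is the thickness-weighted harmonic mean.
Total thickness L = 9.36 + 7.68 + 2.04 + 11.8 = 30.88 m.
Σ(b_i/K_i) = 9.36/6.93e-05 + 7.68/238 + 2.04/20.6 + 11.8/1.52 = 1.351e+05 d.
K_eq = L / Σ(b_i/K_i) = 30.88 / 1.351e+05 = 0.0002286 m/day.

0.000229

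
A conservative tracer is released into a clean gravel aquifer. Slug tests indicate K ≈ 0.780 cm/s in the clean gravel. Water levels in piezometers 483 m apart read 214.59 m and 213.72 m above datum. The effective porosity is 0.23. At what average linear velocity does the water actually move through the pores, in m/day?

Convert K: 0.780 cm/s × 864 = 673.9 m/day.
Hydraulic gradient i = (214.59 − 213.72) / 483 = 0.87 / 483 = 0.001801.
Darcy flux q = K · i = 673.9 × 0.001801 = 1.214 m/day.
Seepage velocity v = q / n_e = 1.214 / 0.23 = 5.278 m/day.

5.28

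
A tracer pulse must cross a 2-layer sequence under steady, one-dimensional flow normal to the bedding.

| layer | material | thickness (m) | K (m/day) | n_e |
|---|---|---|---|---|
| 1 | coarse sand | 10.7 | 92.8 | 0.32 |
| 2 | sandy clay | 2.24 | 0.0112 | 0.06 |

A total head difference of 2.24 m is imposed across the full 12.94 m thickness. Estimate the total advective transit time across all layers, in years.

0.870

With flow normal to the layers, continuity requires the same specific discharge q through every layer.
Σ(b_i/K_i) = 10.7/92.8 + 2.24/0.0112 = 200.1 d.
q = Δh / Σ(b_i/K_i) = 2.24 / 200.1 = 0.01119 m/day.
In each layer the seepage velocity is v_i = q/n_i, so the layer transit time is t_i = b_i·n_i / q:
  layer 1 (coarse sand): t_1 = 10.7 × 0.32 / 0.01119 = 305.9 d
  layer 2 (sandy clay): t_2 = 2.24 × 0.06 / 0.01119 = 12.01 d
Total t = Σ t_i = 317.9 days = 0.8704 years.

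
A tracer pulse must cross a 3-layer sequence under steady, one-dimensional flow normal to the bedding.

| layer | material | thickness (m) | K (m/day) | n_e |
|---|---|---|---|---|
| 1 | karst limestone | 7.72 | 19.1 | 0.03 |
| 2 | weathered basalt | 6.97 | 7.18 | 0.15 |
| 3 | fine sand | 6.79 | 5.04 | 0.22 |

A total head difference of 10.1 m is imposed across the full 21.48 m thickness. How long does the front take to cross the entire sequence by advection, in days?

With flow normal to the layers, continuity requires the same specific discharge q through every layer.
Σ(b_i/K_i) = 7.72/19.1 + 6.97/7.18 + 6.79/5.04 = 2.722 d.
q = Δh / Σ(b_i/K_i) = 10.1 / 2.722 = 3.710 m/day.
In each layer the seepage velocity is v_i = q/n_i, so the layer transit time is t_i = b_i·n_i / q:
  layer 1 (karst limestone): t_1 = 7.72 × 0.03 / 3.710 = 0.06242 d
  layer 2 (weathered basalt): t_2 = 6.97 × 0.15 / 3.710 = 0.2818 d
  layer 3 (fine sand): t_3 = 6.79 × 0.22 / 3.710 = 0.4026 d
Total t = Σ t_i = 0.7468 days.

0.747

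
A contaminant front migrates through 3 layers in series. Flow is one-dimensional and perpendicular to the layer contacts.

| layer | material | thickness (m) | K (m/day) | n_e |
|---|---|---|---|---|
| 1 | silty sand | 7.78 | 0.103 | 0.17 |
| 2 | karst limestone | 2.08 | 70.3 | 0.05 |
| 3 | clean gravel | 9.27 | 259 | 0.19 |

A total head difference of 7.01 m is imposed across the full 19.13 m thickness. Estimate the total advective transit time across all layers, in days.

34.4

With flow normal to the layers, continuity requires the same specific discharge q through every layer.
Σ(b_i/K_i) = 7.78/0.103 + 2.08/70.3 + 9.27/259 = 75.60 d.
q = Δh / Σ(b_i/K_i) = 7.01 / 75.60 = 0.09273 m/day.
In each layer the seepage velocity is v_i = q/n_i, so the layer transit time is t_i = b_i·n_i / q:
  layer 1 (silty sand): t_1 = 7.78 × 0.17 / 0.09273 = 14.26 d
  layer 2 (karst limestone): t_2 = 2.08 × 0.05 / 0.09273 = 1.122 d
  layer 3 (clean gravel): t_3 = 9.27 × 0.19 / 0.09273 = 18.99 d
Total t = Σ t_i = 34.38 days.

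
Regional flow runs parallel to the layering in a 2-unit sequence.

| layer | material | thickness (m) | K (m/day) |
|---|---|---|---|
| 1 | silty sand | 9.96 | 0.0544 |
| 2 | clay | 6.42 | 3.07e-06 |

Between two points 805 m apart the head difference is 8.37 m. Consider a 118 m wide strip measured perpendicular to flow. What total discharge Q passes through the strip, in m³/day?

0.665

Flow is parallel to layering, so each bed carries its own Darcy discharge and the transmissivities add.
Σ(K_i·b_i) = 0.0544×9.96 + 3.07e-06×6.42 = 0.5418 m²/day.
Hydraulic gradient i = Δh / L = 8.37 / 805 = 0.01040.
Q = Σ(K_i·b_i) · W · i = 0.5418 × 118 × 0.01040 = 0.6648 m³/day.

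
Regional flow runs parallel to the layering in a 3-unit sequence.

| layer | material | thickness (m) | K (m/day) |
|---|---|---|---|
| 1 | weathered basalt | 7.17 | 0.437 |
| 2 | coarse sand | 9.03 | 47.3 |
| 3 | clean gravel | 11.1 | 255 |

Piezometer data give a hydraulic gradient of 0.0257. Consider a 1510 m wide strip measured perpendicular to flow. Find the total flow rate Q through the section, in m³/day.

127000

Flow is parallel to layering, so each bed carries its own Darcy discharge and the transmissivities add.
Σ(K_i·b_i) = 0.437×7.17 + 47.3×9.03 + 255×11.1 = 3261 m²/day.
Hydraulic gradient i = 0.0257.
Q = Σ(K_i·b_i) · W · i = 3261 × 1510 × 0.02570 = 1.265e+05 m³/day.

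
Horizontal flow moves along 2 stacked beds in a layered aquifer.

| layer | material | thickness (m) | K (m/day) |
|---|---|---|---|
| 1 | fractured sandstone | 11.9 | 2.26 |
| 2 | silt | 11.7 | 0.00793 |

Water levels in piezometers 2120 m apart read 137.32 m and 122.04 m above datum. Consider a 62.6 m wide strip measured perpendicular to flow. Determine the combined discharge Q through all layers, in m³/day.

12.2

Flow is parallel to layering, so each bed carries its own Darcy discharge and the transmissivities add.
Σ(K_i·b_i) = 2.26×11.9 + 0.00793×11.7 = 26.99 m²/day.
Hydraulic gradient i = (137.32 − 122.04) / 2120 = 15.28 / 2120 = 0.007208.
Q = Σ(K_i·b_i) · W · i = 26.99 × 62.6 × 0.007208 = 12.18 m³/day.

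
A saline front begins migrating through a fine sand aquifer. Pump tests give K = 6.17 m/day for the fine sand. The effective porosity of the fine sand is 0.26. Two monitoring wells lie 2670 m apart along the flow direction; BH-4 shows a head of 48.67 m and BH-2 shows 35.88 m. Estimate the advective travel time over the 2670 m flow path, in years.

Hydraulic gradient i = (48.67 − 35.88) / 2670 = 12.79 / 2670 = 0.004790.
Darcy flux q = K · i = 6.170 × 0.004790 = 0.02956 m/day.
Seepage velocity v = q / n_e = 0.02956 / 0.26 = 0.1137 m/day.
Travel time t = L / v = 2670 / 0.1137 = 23488 days = 64.31 years.

64.3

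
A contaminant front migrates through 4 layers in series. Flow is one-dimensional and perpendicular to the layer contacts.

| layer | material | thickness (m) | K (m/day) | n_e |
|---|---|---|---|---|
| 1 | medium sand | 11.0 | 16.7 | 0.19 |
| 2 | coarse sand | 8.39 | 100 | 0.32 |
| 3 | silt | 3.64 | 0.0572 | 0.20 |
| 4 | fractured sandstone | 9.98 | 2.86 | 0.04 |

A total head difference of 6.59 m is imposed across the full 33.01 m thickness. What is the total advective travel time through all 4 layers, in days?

60.8

With flow normal to the layers, continuity requires the same specific discharge q through every layer.
Σ(b_i/K_i) = 11.0/16.7 + 8.39/100 + 3.64/0.0572 + 9.98/2.86 = 67.87 d.
q = Δh / Σ(b_i/K_i) = 6.59 / 67.87 = 0.09710 m/day.
In each layer the seepage velocity is v_i = q/n_i, so the layer transit time is t_i = b_i·n_i / q:
  layer 1 (medium sand): t_1 = 11.0 × 0.19 / 0.09710 = 21.52 d
  layer 2 (coarse sand): t_2 = 8.39 × 0.32 / 0.09710 = 27.65 d
  layer 3 (silt): t_3 = 3.64 × 0.20 / 0.09710 = 7.497 d
  layer 4 (fractured sandstone): t_4 = 9.98 × 0.04 / 0.09710 = 4.111 d
Total t = Σ t_i = 60.78 days.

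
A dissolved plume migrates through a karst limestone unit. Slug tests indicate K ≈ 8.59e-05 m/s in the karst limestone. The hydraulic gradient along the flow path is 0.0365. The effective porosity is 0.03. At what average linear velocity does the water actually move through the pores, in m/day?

9.03

Convert K: 8.59e-05 m/s × 86400 = 7.422 m/day.
Hydraulic gradient i = 0.0365.
Darcy flux q = K · i = 7.422 × 0.03650 = 0.2709 m/day.
Seepage velocity v = q / n_e = 0.2709 / 0.03 = 9.030 m/day.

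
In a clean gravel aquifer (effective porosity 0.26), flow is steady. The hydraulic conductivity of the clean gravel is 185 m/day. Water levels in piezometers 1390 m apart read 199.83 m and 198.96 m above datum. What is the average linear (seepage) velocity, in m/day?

Hydraulic gradient i = (199.83 − 198.96) / 1390 = 0.87 / 1390 = 0.0006259.
Darcy flux q = K · i = 185.0 × 0.0006259 = 0.1158 m/day.
Seepage velocity v = q / n_e = 0.1158 / 0.26 = 0.4454 m/day.

0.445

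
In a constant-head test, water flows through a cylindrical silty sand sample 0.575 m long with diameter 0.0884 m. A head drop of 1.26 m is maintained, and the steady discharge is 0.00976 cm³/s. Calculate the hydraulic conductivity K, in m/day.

0.0627

Cross-sectional area A = π·(d/2)² = π × (0.0884/2)² = 0.006138 m².
Convert discharge: 0.00976 cm³/s = 9.760e-09 m³/s.
Darcy's law rearranged: K = Q·L / (A·Δh) = 9.760e-09 × 0.575 / (0.006138 × 1.26) = 7.257e-07 m/s = 0.06270 m/day.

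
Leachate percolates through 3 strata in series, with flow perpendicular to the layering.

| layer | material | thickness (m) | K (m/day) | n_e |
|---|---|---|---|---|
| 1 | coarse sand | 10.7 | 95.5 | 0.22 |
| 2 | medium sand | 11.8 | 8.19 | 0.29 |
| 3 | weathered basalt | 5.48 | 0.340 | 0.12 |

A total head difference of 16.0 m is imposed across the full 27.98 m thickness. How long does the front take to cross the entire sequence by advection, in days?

With flow normal to the layers, continuity requires the same specific discharge q through every layer.
Σ(b_i/K_i) = 10.7/95.5 + 11.8/8.19 + 5.48/0.340 = 17.67 d.
q = Δh / Σ(b_i/K_i) = 16.0 / 17.67 = 0.9055 m/day.
In each layer the seepage velocity is v_i = q/n_i, so the layer transit time is t_i = b_i·n_i / q:
  layer 1 (coarse sand): t_1 = 10.7 × 0.22 / 0.9055 = 2.600 d
  layer 2 (medium sand): t_2 = 11.8 × 0.29 / 0.9055 = 3.779 d
  layer 3 (weathered basalt): t_3 = 5.48 × 0.12 / 0.9055 = 0.7263 d
Total t = Σ t_i = 7.105 days.

7.11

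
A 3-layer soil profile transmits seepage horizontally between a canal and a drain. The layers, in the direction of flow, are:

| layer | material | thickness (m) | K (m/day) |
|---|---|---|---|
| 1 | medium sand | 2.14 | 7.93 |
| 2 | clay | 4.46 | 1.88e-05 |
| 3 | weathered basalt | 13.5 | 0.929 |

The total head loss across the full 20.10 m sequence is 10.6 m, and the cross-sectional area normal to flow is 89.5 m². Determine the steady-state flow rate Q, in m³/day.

0.00400

Flow is perpendicular to layering, so the layers act in series and the equivalent K is the thickness-weighted harmonic mean.
Total thickness L = 2.14 + 4.46 + 13.5 = 20.10 m.
Σ(b_i/K_i) = 2.14/7.93 + 4.46/1.88e-05 + 13.5/0.929 = 2.372e+05 d.
K_eq = L / Σ(b_i/K_i) = 20.10 / 2.372e+05 = 8.472e-05 m/day.
Q = K_eq · A · (Δh/L) = 8.472e-05 × 89.5 × (10.6/20.10) = 0.003999 m³/day.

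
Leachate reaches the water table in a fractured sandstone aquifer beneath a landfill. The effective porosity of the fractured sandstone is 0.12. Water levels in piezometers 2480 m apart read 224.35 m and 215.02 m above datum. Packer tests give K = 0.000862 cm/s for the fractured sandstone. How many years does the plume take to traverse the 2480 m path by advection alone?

291

Convert K: 0.000862 cm/s × 864 = 0.7448 m/day.
Hydraulic gradient i = (224.35 − 215.02) / 2480 = 9.33 / 2480 = 0.003762.
Darcy flux q = K · i = 0.7448 × 0.003762 = 0.002802 m/day.
Seepage velocity v = q / n_e = 0.002802 / 0.12 = 0.02335 m/day.
Travel time t = L / v = 2480 / 0.02335 = 1.062e+05 days = 290.8 years.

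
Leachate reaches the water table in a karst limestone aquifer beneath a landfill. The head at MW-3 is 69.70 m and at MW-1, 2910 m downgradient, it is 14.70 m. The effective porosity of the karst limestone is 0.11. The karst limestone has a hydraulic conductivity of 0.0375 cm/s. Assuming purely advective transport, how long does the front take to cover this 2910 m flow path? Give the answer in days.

523

Convert K: 0.0375 cm/s × 864 = 32.40 m/day.
Hydraulic gradient i = (69.70 − 14.70) / 2910 = 55 / 2910 = 0.01890.
Darcy flux q = K · i = 32.40 × 0.01890 = 0.6124 m/day.
Seepage velocity v = q / n_e = 0.6124 / 0.11 = 5.567 m/day.
Travel time t = L / v = 2910 / 5.567 = 522.7 days.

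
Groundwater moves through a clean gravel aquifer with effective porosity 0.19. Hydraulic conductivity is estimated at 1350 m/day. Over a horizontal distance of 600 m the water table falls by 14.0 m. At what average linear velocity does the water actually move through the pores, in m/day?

Hydraulic gradient i = Δh / L = 14.0 / 600 = 0.02333.
Darcy flux q = K · i = 1350 × 0.02333 = 31.50 m/day.
Seepage velocity v = q / n_e = 31.50 / 0.19 = 165.8 m/day.

166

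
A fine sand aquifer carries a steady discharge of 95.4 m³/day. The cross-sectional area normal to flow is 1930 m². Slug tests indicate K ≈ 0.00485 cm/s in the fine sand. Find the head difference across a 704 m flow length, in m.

8.30

Convert K: 0.00485 cm/s × 864 = 4.190 m/day.
From Q = K·A·i, i = Q / (K·A) = 95.4 / (4.190 × 1930) = 0.01180.
Head loss Δh = i · L = 0.01180 × 704 = 8.304 m.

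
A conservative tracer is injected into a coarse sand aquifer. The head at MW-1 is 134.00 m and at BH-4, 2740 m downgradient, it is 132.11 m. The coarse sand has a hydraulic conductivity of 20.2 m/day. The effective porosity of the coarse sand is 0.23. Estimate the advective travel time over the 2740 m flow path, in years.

Hydraulic gradient i = (134.00 − 132.11) / 2740 = 1.89 / 2740 = 0.0006898.
Darcy flux q = K · i = 20.20 × 0.0006898 = 0.01393 m/day.
Seepage velocity v = q / n_e = 0.01393 / 0.23 = 0.06058 m/day.
Travel time t = L / v = 2740 / 0.06058 = 45229 days = 123.8 years.

124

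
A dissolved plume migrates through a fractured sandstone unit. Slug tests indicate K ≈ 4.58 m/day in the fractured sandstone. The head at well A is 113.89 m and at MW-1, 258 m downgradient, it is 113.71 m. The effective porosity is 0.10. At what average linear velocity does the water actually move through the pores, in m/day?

0.0320

Hydraulic gradient i = (113.89 − 113.71) / 258 = 0.18 / 258 = 0.0006977.
Darcy flux q = K · i = 4.580 × 0.0006977 = 0.003195 m/day.
Seepage velocity v = q / n_e = 0.003195 / 0.10 = 0.03195 m/day.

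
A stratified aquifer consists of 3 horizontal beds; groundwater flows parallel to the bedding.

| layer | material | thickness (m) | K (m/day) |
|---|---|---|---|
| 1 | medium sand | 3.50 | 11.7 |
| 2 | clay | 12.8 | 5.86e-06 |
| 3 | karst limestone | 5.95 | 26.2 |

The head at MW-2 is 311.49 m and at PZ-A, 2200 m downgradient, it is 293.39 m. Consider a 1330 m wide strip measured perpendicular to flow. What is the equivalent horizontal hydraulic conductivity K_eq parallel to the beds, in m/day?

Flow is parallel to layering, so each bed carries its own Darcy discharge and the transmissivities add.
Σ(K_i·b_i) = 11.7×3.50 + 5.86e-06×12.8 + 26.2×5.95 = 196.8 m²/day.
Total thickness b = 22.25 m, so K_eq = Σ(K_i·b_i)/b = 8.847 m/day.

8.85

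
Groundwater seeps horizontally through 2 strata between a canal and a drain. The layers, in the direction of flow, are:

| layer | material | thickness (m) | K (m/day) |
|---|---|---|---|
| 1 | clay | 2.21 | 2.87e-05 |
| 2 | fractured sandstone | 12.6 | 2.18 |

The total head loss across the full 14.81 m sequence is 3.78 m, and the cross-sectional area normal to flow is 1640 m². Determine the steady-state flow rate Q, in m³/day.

Flow is perpendicular to layering, so the layers act in series and the equivalent K is the thickness-weighted harmonic mean.
Total thickness L = 2.21 + 12.6 = 14.81 m.
Σ(b_i/K_i) = 2.21/2.87e-05 + 12.6/2.18 = 77009 d.
K_eq = L / Σ(b_i/K_i) = 14.81 / 77009 = 0.0001923 m/day.
Q = K_eq · A · (Δh/L) = 0.0001923 × 1640 × (3.78/14.81) = 0.08050 m³/day.

0.0805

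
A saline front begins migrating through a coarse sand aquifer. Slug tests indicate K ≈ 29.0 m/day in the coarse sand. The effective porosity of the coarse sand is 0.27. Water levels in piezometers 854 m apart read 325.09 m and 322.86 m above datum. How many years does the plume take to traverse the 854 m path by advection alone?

8.34

Hydraulic gradient i = (325.09 − 322.86) / 854 = 2.23 / 854 = 0.002611.
Darcy flux q = K · i = 29.00 × 0.002611 = 0.07573 m/day.
Seepage velocity v = q / n_e = 0.07573 / 0.27 = 0.2805 m/day.
Travel time t = L / v = 854 / 0.2805 = 3045 days = 8.337 years.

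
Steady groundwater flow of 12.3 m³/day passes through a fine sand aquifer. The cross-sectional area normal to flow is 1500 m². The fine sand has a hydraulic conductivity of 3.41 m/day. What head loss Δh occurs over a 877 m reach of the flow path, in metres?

From Q = K·A·i, i = Q / (K·A) = 12.3 / (3.410 × 1500) = 0.002405.
Head loss Δh = i · L = 0.002405 × 877 = 2.109 m.

2.11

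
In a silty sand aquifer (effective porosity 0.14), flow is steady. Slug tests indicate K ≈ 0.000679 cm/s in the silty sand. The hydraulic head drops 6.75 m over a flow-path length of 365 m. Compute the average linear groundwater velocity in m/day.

0.0775

Convert K: 0.000679 cm/s × 864 = 0.5867 m/day.
Hydraulic gradient i = Δh / L = 6.75 / 365 = 0.01849.
Darcy flux q = K · i = 0.5867 × 0.01849 = 0.01085 m/day.
Seepage velocity v = q / n_e = 0.01085 / 0.14 = 0.07749 m/day.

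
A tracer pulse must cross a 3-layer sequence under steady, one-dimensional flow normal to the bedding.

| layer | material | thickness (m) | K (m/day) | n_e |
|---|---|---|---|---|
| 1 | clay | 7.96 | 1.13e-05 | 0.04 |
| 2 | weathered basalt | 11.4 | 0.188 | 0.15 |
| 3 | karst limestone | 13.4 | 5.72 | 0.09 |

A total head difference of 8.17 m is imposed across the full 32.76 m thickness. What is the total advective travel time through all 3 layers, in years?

764

With flow normal to the layers, continuity requires the same specific discharge q through every layer.
Σ(b_i/K_i) = 7.96/1.13e-05 + 11.4/0.188 + 13.4/5.72 = 7.045e+05 d.
q = Δh / Σ(b_i/K_i) = 8.17 / 7.045e+05 = 1.160e-05 m/day.
In each layer the seepage velocity is v_i = q/n_i, so the layer transit time is t_i = b_i·n_i / q:
  layer 1 (clay): t_1 = 7.96 × 0.04 / 1.160e-05 = 27455 d
  layer 2 (weathered basalt): t_2 = 11.4 × 0.15 / 1.160e-05 = 1.475e+05 d
  layer 3 (karst limestone): t_3 = 13.4 × 0.09 / 1.160e-05 = 1.040e+05 d
Total t = Σ t_i = 2.789e+05 days = 763.6 years.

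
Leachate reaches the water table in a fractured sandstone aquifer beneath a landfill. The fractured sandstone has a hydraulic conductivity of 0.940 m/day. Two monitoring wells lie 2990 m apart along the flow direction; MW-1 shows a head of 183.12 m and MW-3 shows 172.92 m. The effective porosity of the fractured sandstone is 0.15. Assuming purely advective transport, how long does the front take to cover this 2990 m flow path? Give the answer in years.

Hydraulic gradient i = (183.12 − 172.92) / 2990 = 10.2 / 2990 = 0.003411.
Darcy flux q = K · i = 0.9400 × 0.003411 = 0.003207 m/day.
Seepage velocity v = q / n_e = 0.003207 / 0.15 = 0.02138 m/day.
Travel time t = L / v = 2990 / 0.02138 = 1.399e+05 days = 382.9 years.

383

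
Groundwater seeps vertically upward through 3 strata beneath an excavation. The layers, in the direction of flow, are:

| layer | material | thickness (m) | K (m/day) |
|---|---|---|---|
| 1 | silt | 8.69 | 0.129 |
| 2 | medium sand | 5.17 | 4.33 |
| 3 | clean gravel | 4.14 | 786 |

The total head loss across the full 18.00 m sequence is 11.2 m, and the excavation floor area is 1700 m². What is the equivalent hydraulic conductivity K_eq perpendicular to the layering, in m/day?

Flow is perpendicular to layering, so the layers act in series and the equivalent K is the thickness-weighted harmonic mean.
Total thickness L = 8.69 + 5.17 + 4.14 = 18.00 m.
Σ(b_i/K_i) = 8.69/0.129 + 5.17/4.33 + 4.14/786 = 68.56 d.
K_eq = L / Σ(b_i/K_i) = 18.00 / 68.56 = 0.2625 m/day.

0.263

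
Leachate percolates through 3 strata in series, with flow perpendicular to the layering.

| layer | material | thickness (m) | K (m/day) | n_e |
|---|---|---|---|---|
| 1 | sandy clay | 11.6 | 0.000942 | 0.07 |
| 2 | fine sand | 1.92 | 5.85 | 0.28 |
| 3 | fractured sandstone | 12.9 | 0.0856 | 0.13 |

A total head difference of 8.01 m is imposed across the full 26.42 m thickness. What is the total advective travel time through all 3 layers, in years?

12.9

With flow normal to the layers, continuity requires the same specific discharge q through every layer.
Σ(b_i/K_i) = 11.6/0.000942 + 1.92/5.85 + 12.9/0.0856 = 12465 d.
q = Δh / Σ(b_i/K_i) = 8.01 / 12465 = 0.0006426 m/day.
In each layer the seepage velocity is v_i = q/n_i, so the layer transit time is t_i = b_i·n_i / q:
  layer 1 (sandy clay): t_1 = 11.6 × 0.07 / 0.0006426 = 1264 d
  layer 2 (fine sand): t_2 = 1.92 × 0.28 / 0.0006426 = 836.6 d
  layer 3 (fractured sandstone): t_3 = 12.9 × 0.13 / 0.0006426 = 2610 d
Total t = Σ t_i = 4710 days = 12.90 years.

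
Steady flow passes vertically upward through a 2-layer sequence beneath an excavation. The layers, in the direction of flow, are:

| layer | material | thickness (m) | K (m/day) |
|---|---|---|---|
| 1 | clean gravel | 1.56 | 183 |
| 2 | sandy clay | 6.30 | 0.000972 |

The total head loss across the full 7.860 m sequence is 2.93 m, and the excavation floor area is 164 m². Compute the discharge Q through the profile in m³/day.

Flow is perpendicular to layering, so the layers act in series and the equivalent K is the thickness-weighted harmonic mean.
Total thickness L = 1.56 + 6.30 = 7.860 m.
Σ(b_i/K_i) = 1.56/183 + 6.30/0.000972 = 6481 d.
K_eq = L / Σ(b_i/K_i) = 7.860 / 6481 = 0.001213 m/day.
Q = K_eq · A · (Δh/L) = 0.001213 × 164 × (2.93/7.860) = 0.07414 m³/day.

0.0741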